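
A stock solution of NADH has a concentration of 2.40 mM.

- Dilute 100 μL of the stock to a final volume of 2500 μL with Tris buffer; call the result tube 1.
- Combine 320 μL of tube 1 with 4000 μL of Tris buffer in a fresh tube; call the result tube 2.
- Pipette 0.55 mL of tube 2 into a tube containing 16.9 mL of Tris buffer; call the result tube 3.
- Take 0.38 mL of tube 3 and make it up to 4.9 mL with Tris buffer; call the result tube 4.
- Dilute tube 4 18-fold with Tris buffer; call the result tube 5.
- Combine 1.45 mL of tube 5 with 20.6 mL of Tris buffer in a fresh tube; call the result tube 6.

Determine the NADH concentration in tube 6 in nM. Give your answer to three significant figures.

Step 1: 100 μL brought to 2500 μL → factor 2500/100 = 25
Step 2: 320 μL + 4000 μL = 4320 μL total → factor 4320/320 = 13.5
Step 3: 0.55 mL + 16.9 mL = 17.45 mL total → factor 17.45/0.55 = 31.727
Step 4: 0.38 mL brought to 4.9 mL → factor 4.9/0.38 = 12.895
Step 5: 18-fold → factor 18
Step 6: 1.45 mL + 20.6 mL = 22.05 mL total → factor 22.05/1.45 = 15.207
Overall dilution factor = 25 × 13.5 × 31.727 × 12.895 × 18 × 15.207 = 3.7795 × 10^7
Final = 2.40 mM / 3.7795 × 10^7 = 6.350 × 10^-8 mM = 0.0635 nM

0.0635 nM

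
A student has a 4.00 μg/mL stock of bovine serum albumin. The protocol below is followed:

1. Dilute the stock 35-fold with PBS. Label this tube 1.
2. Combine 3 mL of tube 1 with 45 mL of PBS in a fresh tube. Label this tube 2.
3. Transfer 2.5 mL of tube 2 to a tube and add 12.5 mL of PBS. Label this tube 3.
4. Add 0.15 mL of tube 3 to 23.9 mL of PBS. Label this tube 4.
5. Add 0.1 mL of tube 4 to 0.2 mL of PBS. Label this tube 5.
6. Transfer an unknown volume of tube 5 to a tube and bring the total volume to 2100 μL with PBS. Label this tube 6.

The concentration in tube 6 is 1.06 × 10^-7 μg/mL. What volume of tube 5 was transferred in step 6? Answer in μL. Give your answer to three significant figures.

Step 1: 35-fold → factor 35
Step 2: 3 mL + 45 mL = 48 mL total → factor 48/3 = 16
Step 3: 2.5 mL + 12.5 mL = 15 mL total → factor 15/2.5 = 6
Step 4: 0.15 mL + 23.9 mL = 24.05 mL total → factor 24.05/0.15 = 160.33
Step 5: 0.1 mL + 0.2 mL = 0.3 mL total → factor 0.3/0.1 = 3
Step 6: v brought to 2100 μL → factor = 2100 μL/v
Product of known-step factors = 1.6162 × 10^6
Overall factor = 4.00 μg/mL / (1.06 × 10^-7 μg/mL) = 3.7736 × 10^7
Step-6 factor = 3.7736 × 10^7 / 1.6162 × 10^6 = 23.349
v = 2100 μL / 23.349 = 89.9 μL

89.9 μL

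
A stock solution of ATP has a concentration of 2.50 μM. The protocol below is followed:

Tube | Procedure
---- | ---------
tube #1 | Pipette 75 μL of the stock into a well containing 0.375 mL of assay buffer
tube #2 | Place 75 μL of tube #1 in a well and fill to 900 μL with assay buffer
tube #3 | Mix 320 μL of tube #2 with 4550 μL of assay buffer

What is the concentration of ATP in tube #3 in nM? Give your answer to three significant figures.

Step 1: 75 μL + 0.375 mL = 450 μL total → factor 450/75 = 6
Step 2: 75 μL brought to 900 μL → factor 900/75 = 12
Step 3: 320 μL + 4550 μL = 4870 μL total → factor 4870/320 = 15.219
Overall dilution factor = 6 × 12 × 15.219 = 1095.8
Final = 2.50 μM / 1095.8 = 0.002282 μM = 2.28 nM

2.28 nM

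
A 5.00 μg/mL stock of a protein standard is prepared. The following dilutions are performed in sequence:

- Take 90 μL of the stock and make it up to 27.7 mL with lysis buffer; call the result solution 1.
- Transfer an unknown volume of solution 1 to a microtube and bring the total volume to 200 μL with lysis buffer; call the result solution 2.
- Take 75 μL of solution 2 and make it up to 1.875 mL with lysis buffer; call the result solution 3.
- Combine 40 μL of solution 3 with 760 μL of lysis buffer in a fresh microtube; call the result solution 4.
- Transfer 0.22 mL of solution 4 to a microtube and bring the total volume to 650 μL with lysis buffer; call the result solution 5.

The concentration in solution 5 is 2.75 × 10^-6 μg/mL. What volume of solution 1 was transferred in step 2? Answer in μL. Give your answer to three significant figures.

Step 1: 90 μL brought to 27.7 mL → factor 27700/90 = 307.78
Step 2: v brought to 200 μL → factor = 200 μL/v
Step 3: 75 μL brought to 1.875 mL → factor 1875/75 = 25
Step 4: 40 μL + 760 μL = 800 μL total → factor 800/40 = 20
Step 5: 0.22 mL brought to 650 μL → factor 0.65/0.22 = 2.9545
Product of known-step factors = 4.5467 × 10^5
Overall factor = 5.00 μg/mL / (2.75 × 10^-6 μg/mL) = 1.8182 × 10^6
Step-2 factor = 1.8182 × 10^6 / 4.5467 × 10^5 = 3.9989
v = 200 μL / 3.9989 = 50.0 μL

50.0 μL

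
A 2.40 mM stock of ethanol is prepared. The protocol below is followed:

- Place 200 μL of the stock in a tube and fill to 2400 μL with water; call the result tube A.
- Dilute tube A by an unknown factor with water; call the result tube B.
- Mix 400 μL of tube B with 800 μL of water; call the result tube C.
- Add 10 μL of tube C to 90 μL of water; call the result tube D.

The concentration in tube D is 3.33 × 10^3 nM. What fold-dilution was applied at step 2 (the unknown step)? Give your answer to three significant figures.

2.00-fold

Step 1: 200 μL brought to 2400 μL → factor 2400/200 = 12
Step 2: unknown factor x
Step 3: 400 μL + 800 μL = 1200 μL total → factor 1200/400 = 3
Step 4: 10 μL + 90 μL = 100 μL total → factor 100/10 = 10
Product of known-step factors = 360
Overall factor = 2.40 mM / (3.33 × 10^3 nM) = 720.72
x = 720.72 / 360 = 2.00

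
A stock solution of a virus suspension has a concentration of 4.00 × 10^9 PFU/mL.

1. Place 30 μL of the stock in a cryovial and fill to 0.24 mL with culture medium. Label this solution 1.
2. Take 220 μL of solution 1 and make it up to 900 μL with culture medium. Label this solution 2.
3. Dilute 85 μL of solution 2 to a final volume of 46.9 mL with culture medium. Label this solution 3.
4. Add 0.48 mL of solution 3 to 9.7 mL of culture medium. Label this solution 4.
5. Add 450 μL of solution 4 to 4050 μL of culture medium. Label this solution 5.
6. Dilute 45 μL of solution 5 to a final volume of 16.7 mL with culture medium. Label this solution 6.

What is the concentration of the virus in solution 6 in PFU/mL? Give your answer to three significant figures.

2.81 PFU/mL

Step 1: 30 μL brought to 0.24 mL → factor 240/30 = 8
Step 2: 220 μL brought to 900 μL → factor 900/220 = 4.0909
Step 3: 85 μL brought to 46.9 mL → factor 46900/85 = 551.76
Step 4: 0.48 mL + 9.7 mL = 10.18 mL total → factor 10.18/0.48 = 21.208
Step 5: 450 μL + 4050 μL = 4500 μL total → factor 4500/450 = 10
Step 6: 45 μL brought to 16.7 mL → factor 16700/45 = 371.11
Overall dilution factor = 8 × 4.0909 × 551.76 × 21.208 × 10 × 371.11 = 1.4213 × 10^9
Final = 4.00 × 10^9 PFU/mL / 1.4213 × 10^9 = 2.81 PFU/mL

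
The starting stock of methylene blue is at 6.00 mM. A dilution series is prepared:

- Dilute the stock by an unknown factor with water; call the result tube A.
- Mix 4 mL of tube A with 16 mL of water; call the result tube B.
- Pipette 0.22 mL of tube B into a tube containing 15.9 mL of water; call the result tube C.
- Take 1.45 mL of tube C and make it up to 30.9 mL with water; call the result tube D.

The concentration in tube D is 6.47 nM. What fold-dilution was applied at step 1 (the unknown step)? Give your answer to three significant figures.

Step 1: unknown factor x
Step 2: 4 mL + 16 mL = 20 mL total → factor 20/4 = 5
Step 3: 0.22 mL + 15.9 mL = 16.12 mL total → factor 16.12/0.22 = 73.273
Step 4: 1.45 mL brought to 30.9 mL → factor 30.9/1.45 = 21.31
Product of known-step factors = 7807.3
Overall factor = 6.00 mM / (6.47 nM) = 9.2736 × 10^5
x = 9.2736 × 10^5 / 7807.3 = 119

119-fold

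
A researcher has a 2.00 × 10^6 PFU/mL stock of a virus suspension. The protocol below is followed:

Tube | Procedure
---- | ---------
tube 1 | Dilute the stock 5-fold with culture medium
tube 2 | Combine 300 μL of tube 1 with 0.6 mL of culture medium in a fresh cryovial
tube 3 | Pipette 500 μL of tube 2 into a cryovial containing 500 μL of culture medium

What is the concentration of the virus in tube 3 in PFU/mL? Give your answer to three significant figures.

Step 1: 5-fold → factor 5
Step 2: 300 μL + 0.6 mL = 900 μL total → factor 900/300 = 3
Step 3: 500 μL + 500 μL = 1000 μL total → factor 1000/500 = 2
Overall dilution factor = 5 × 3 × 2 = 30
Final = 2.00 × 10^6 PFU/mL / 30 = 6.67 × 10^4 PFU/mL

6.67 × 10^4 PFU/mL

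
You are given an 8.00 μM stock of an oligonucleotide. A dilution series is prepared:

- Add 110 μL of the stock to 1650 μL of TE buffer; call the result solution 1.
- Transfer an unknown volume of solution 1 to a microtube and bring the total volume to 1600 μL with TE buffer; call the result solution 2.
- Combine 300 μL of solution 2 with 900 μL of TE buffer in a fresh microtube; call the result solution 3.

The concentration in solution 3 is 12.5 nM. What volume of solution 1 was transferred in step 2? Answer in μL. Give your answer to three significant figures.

160 μL

Step 1: 110 μL + 1650 μL = 1760 μL total → factor 1760/110 = 16
Step 2: v brought to 1600 μL → factor = 1600 μL/v
Step 3: 300 μL + 900 μL = 1200 μL total → factor 1200/300 = 4
Product of known-step factors = 64
Overall factor = 8.00 μM / (12.5 nM) = 640
Step-2 factor = 640 / 64 = 10
v = 1600 μL / 10 = 160 μL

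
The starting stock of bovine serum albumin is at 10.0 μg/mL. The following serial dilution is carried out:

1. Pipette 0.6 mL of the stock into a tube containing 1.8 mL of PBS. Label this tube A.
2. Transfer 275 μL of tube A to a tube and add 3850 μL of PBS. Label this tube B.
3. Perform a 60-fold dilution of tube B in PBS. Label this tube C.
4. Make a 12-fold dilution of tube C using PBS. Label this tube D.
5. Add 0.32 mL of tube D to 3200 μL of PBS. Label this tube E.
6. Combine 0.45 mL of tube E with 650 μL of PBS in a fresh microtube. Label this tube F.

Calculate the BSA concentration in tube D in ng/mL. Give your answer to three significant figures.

Step 1: 0.6 mL + 1.8 mL = 2.4 mL total → factor 2.4/0.6 = 4
Step 2: 275 μL + 3850 μL = 4125 μL total → factor 4125/275 = 15
Step 3: 60-fold → factor 60
Step 4: 12-fold → factor 12
Dilution factor through tube D = 4 × 15 × 60 × 12 = 43200
[tube D] = 10.0 μg/mL / 43200 = 0.0002315 μg/mL = 0.231 ng/mL

0.231 ng/mL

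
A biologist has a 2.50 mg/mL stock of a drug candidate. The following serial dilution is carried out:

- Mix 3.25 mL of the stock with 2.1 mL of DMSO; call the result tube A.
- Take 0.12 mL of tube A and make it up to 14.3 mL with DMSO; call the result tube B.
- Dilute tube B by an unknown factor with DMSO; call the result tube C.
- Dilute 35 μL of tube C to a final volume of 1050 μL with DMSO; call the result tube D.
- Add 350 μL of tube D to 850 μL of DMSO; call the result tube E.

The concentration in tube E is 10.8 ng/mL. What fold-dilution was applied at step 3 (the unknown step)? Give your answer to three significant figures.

Step 1: 3.25 mL + 2.1 mL = 5.35 mL total → factor 5.35/3.25 = 1.6462
Step 2: 0.12 mL brought to 14.3 mL → factor 14.3/0.12 = 119.17
Step 3: unknown factor x
Step 4: 35 μL brought to 1050 μL → factor 1050/35 = 30
Step 5: 350 μL + 850 μL = 1200 μL total → factor 1200/350 = 3.4286
Product of known-step factors = 20177
Overall factor = 2.50 mg/mL / (10.8 ng/mL) = 2.3148 × 10^5
x = 2.3148 × 10^5 / 20177 = 11.5

11.5-fold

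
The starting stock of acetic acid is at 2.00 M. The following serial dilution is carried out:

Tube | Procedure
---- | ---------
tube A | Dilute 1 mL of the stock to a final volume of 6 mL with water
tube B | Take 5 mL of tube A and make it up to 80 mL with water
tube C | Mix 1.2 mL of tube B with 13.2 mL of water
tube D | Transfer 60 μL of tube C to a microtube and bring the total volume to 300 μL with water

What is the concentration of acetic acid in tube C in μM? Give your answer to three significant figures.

1.74 × 10^3 μM

Step 1: 1 mL brought to 6 mL → factor 6/1 = 6
Step 2: 5 mL brought to 80 mL → factor 80/5 = 16
Step 3: 1.2 mL + 13.2 mL = 14.4 mL total → factor 14.4/1.2 = 12
Dilution factor through tube C = 6 × 16 × 12 = 1152
[tube C] = 2.00 M / 1152 = 0.001736 M = 1.74 × 10^3 μM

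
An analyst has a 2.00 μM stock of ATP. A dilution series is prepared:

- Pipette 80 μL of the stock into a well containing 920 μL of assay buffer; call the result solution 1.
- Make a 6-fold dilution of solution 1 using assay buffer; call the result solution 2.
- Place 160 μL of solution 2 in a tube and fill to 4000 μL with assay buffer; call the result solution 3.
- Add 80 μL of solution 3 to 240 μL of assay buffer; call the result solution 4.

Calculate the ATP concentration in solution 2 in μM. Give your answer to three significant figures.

0.0267 μM

Step 1: 80 μL + 920 μL = 1000 μL total → factor 1000/80 = 12.5
Step 2: 6-fold → factor 6
Dilution factor through solution 2 = 12.5 × 6 = 75
[solution 2] = 2.00 μM / 75 = 0.0267 μM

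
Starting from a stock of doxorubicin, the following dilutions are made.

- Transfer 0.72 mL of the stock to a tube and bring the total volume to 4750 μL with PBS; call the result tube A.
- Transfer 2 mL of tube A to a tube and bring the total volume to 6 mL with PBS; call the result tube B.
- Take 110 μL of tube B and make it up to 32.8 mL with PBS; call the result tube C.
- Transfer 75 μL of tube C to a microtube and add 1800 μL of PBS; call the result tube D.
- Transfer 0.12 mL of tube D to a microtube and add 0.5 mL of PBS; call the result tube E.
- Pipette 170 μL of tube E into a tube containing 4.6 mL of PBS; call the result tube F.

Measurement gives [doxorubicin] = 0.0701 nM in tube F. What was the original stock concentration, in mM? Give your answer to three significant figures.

Step 1: 0.72 mL brought to 4750 μL → factor 4.75/0.72 = 6.5972
Step 2: 2 mL brought to 6 mL → factor 6/2 = 3
Step 3: 110 μL brought to 32.8 mL → factor 32800/110 = 298.18
Step 4: 75 μL + 1800 μL = 1875 μL total → factor 1875/75 = 25
Step 5: 0.12 mL + 0.5 mL = 0.62 mL total → factor 0.62/0.12 = 5.1667
Step 6: 170 μL + 4.6 mL = 4770 μL total → factor 4770/170 = 28.059
Overall dilution factor = 6.5972 × 3 × 298.18 × 25 × 5.1667 × 28.059 = 2.1389 × 10^7
Stock = 0.0701 nM × 2.1389 × 10^7 = 1.499 × 10^6 nM = 1.50 mM

1.50 mM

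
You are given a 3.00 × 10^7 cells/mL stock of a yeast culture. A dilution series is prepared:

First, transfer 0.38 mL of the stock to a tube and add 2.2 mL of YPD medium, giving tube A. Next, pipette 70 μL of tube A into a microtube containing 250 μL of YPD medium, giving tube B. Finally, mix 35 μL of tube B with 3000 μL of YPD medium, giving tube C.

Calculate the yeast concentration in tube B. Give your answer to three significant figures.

Step 1: 0.38 mL + 2.2 mL = 2.58 mL total → factor 2.58/0.38 = 6.7895
Step 2: 70 μL + 250 μL = 320 μL total → factor 320/70 = 4.5714
Dilution factor through tube B = 6.7895 × 4.5714 = 31.038
[tube B] = 3.00 × 10^7 cells/mL / 31.038 = 9.67 × 10^5 cells/mL

9.67 × 10^5 cells/mL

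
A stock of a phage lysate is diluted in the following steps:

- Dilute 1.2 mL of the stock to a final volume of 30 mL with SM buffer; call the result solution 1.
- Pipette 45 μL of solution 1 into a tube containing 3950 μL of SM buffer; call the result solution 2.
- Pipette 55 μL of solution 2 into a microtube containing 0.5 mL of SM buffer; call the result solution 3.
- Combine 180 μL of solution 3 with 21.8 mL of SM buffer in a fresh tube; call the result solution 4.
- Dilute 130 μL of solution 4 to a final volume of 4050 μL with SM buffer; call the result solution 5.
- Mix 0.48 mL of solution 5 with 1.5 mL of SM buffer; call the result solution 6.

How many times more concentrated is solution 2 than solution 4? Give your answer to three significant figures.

Step 1: 1.2 mL brought to 30 mL → factor 30/1.2 = 25
Step 2: 45 μL + 3950 μL = 3995 μL total → factor 3995/45 = 88.778
Step 3: 55 μL + 0.5 mL = 555 μL total → factor 555/55 = 10.091
Step 4: 180 μL + 21.8 mL = 21980 μL total → factor 21980/180 = 122.11
Dilution factor to solution 2 = 2219.4; to solution 4 = 2.7348 × 10^6
[solution 2]/[solution 4] = (factor to solution 4)/(factor to solution 2) = 2.7348 × 10^6/2219.4 = 1.23 × 10^3

1.23 × 10^3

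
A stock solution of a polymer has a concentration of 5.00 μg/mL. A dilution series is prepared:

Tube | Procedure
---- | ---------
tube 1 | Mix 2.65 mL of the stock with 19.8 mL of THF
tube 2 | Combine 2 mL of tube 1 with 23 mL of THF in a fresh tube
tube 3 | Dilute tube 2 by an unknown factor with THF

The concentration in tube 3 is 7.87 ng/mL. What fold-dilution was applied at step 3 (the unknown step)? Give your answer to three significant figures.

6.00-fold

Step 1: 2.65 mL + 19.8 mL = 22.45 mL total → factor 22.45/2.65 = 8.4717
Step 2: 2 mL + 23 mL = 25 mL total → factor 25/2 = 12.5
Step 3: unknown factor x
Product of known-step factors = 105.9
Overall factor = 5.00 μg/mL / (7.87 ng/mL) = 635.32
x = 635.32 / 105.9 = 6.00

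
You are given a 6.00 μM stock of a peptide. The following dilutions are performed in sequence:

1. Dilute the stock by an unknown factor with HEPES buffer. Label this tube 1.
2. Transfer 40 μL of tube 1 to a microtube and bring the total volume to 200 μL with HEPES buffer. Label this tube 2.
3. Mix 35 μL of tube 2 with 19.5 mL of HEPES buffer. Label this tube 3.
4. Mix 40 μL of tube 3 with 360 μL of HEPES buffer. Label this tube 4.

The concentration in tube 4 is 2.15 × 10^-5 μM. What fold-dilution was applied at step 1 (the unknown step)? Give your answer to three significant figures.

10.0-fold

Step 1: unknown factor x
Step 2: 40 μL brought to 200 μL → factor 200/40 = 5
Step 3: 35 μL + 19.5 mL = 19535 μL total → factor 19535/35 = 558.14
Step 4: 40 μL + 360 μL = 400 μL total → factor 400/40 = 10
Product of known-step factors = 27907
Overall factor = 6.00 μM / (2.15 × 10^-5 μM) = 2.7907 × 10^5
x = 2.7907 × 10^5 / 27907 = 10.0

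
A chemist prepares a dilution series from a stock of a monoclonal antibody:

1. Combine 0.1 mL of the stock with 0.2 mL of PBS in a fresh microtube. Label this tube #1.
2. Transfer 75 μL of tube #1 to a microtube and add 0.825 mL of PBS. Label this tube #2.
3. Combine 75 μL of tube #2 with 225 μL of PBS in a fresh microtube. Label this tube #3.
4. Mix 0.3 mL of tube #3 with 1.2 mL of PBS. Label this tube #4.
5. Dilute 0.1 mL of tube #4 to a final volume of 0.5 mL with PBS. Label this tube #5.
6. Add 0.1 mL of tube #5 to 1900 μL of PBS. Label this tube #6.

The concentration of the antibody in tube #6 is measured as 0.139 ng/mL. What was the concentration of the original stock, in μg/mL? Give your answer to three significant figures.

10.0 μg/mL

Step 1: 0.1 mL + 0.2 mL = 0.3 mL total → factor 0.3/0.1 = 3
Step 2: 75 μL + 0.825 mL = 900 μL total → factor 900/75 = 12
Step 3: 75 μL + 225 μL = 300 μL total → factor 300/75 = 4
Step 4: 0.3 mL + 1.2 mL = 1.5 mL total → factor 1.5/0.3 = 5
Step 5: 0.1 mL brought to 0.5 mL → factor 0.5/0.1 = 5
Step 6: 0.1 mL + 1900 μL = 2 mL total → factor 2/0.1 = 20
Overall dilution factor = 3 × 12 × 4 × 5 × 5 × 20 = 72000
Stock = 0.139 ng/mL × 72000 = 1.001 × 10^4 ng/mL = 10.0 μg/mL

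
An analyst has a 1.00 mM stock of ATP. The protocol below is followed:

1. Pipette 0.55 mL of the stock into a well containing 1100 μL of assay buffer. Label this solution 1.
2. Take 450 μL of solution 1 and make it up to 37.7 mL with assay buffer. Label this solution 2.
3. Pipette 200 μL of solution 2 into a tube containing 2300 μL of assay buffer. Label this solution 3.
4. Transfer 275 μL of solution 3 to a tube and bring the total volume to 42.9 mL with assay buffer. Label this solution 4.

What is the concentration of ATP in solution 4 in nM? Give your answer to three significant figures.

Step 1: 0.55 mL + 1100 μL = 1.65 mL total → factor 1.65/0.55 = 3
Step 2: 450 μL brought to 37.7 mL → factor 37700/450 = 83.778
Step 3: 200 μL + 2300 μL = 2500 μL total → factor 2500/200 = 12.5
Step 4: 275 μL brought to 42.9 mL → factor 42900/275 = 156
Overall dilution factor = 3 × 83.778 × 12.5 × 156 = 4.901 × 10^5
Final = 1.00 mM / 4.901 × 10^5 = 2.040 × 10^-6 mM = 2.04 nM

2.04 nM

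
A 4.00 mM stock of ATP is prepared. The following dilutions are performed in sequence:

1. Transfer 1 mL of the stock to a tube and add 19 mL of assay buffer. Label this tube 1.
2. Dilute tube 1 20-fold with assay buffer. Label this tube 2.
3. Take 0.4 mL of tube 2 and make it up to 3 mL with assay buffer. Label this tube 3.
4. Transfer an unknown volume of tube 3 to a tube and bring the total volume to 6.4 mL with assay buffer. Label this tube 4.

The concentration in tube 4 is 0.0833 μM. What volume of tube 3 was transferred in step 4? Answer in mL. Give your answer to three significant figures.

0.400 mL

Step 1: 1 mL + 19 mL = 20 mL total → factor 20/1 = 20
Step 2: 20-fold → factor 20
Step 3: 0.4 mL brought to 3 mL → factor 3/0.4 = 7.5
Step 4: v brought to 6.4 mL → factor = 6.4 mL/v
Product of known-step factors = 3000
Overall factor = 4.00 mM / (0.0833 μM) = 48019
Step-4 factor = 48019 / 3000 = 16.006
v = 6.4 mL / 16.006 = 0.400 mL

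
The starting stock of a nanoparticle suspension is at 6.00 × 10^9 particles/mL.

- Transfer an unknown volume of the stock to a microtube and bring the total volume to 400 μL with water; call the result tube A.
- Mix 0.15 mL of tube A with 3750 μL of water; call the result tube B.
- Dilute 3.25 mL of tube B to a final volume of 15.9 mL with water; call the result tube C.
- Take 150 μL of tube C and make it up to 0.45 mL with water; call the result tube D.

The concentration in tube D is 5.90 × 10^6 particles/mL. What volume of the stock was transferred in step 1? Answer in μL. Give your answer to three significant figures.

Step 1: v brought to 400 μL → factor = 400 μL/v
Step 2: 0.15 mL + 3750 μL = 3.9 mL total → factor 3.9/0.15 = 26
Step 3: 3.25 mL brought to 15.9 mL → factor 15.9/3.25 = 4.8923
Step 4: 150 μL brought to 0.45 mL → factor 450/150 = 3
Product of known-step factors = 381.6
Overall factor = 6.00 × 10^9 particles/mL / (5.90 × 10^6 particles/mL) = 1016.9
Step-1 factor = 1016.9 / 381.6 = 2.665
v = 400 μL / 2.665 = 150 μL

150 μL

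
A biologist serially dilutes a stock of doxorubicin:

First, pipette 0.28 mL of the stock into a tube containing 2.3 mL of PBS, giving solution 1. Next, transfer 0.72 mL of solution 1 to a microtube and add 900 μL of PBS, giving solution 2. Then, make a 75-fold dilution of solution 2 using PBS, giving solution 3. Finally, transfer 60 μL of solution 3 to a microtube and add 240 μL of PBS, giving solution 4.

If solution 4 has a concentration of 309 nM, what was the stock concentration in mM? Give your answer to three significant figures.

Step 1: 0.28 mL + 2.3 mL = 2.58 mL total → factor 2.58/0.28 = 9.2143
Step 2: 0.72 mL + 900 μL = 1.62 mL total → factor 1.62/0.72 = 2.25
Step 3: 75-fold → factor 75
Step 4: 60 μL + 240 μL = 300 μL total → factor 300/60 = 5
Overall dilution factor = 9.2143 × 2.25 × 75 × 5 = 7774.6
Stock = 309 nM × 7774.6 = 2.402 × 10^6 nM = 2.40 mM

2.40 mM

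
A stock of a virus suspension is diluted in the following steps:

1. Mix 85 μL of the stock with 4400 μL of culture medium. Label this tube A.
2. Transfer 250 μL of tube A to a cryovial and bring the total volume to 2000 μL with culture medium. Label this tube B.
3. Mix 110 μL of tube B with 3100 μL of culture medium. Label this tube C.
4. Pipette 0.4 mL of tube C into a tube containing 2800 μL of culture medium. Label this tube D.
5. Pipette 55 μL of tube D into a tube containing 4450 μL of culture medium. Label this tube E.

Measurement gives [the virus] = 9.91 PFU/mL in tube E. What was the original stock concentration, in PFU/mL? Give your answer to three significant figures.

Step 1: 85 μL + 4400 μL = 4485 μL total → factor 4485/85 = 52.765
Step 2: 250 μL brought to 2000 μL → factor 2000/250 = 8
Step 3: 110 μL + 3100 μL = 3210 μL total → factor 3210/110 = 29.182
Step 4: 0.4 mL + 2800 μL = 3.2 mL total → factor 3.2/0.4 = 8
Step 5: 55 μL + 4450 μL = 4505 μL total → factor 4505/55 = 81.909
Overall dilution factor = 52.765 × 8 × 29.182 × 8 × 81.909 = 8.0718 × 10^6
Stock = 9.91 PFU/mL × 8.0718 × 10^6 = 8.00 × 10^7 PFU/mL

8.00 × 10^7 PFU/mL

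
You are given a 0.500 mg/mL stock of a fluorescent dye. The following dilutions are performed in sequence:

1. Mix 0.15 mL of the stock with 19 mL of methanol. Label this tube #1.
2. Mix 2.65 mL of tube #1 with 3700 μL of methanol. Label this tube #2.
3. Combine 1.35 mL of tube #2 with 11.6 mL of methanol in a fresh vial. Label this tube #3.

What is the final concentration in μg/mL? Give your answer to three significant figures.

Step 1: 0.15 mL + 19 mL = 19.15 mL total → factor 19.15/0.15 = 127.67
Step 2: 2.65 mL + 3700 μL = 6.35 mL total → factor 6.35/2.65 = 2.3962
Step 3: 1.35 mL + 11.6 mL = 12.95 mL total → factor 12.95/1.35 = 9.5926
Overall dilution factor = 127.67 × 2.3962 × 9.5926 = 2934.5
Final = 0.500 mg/mL / 2934.5 = 0.0001704 mg/mL = 0.170 μg/mL

0.170 μg/mL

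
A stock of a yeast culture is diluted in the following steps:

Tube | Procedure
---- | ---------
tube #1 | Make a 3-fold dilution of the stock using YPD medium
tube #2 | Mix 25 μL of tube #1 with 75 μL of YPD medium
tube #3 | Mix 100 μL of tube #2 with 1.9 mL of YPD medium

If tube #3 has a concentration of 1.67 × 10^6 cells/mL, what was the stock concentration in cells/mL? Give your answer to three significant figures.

4.01 × 10^8 cells/mL

Step 1: 3-fold → factor 3
Step 2: 25 μL + 75 μL = 100 μL total → factor 100/25 = 4
Step 3: 100 μL + 1.9 mL = 2000 μL total → factor 2000/100 = 20
Overall dilution factor = 3 × 4 × 20 = 240
Stock = 1.67 × 10^6 cells/mL × 240 = 4.01 × 10^8 cells/mL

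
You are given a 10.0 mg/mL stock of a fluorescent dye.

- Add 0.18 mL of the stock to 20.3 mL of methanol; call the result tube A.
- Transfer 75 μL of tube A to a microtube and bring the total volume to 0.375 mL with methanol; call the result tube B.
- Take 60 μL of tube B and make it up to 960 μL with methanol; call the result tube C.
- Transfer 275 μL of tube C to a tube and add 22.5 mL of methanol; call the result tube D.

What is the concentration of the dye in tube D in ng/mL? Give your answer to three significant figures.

Step 1: 0.18 mL + 20.3 mL = 20.48 mL total → factor 20.48/0.18 = 113.78
Step 2: 75 μL brought to 0.375 mL → factor 375/75 = 5
Step 3: 60 μL brought to 960 μL → factor 960/60 = 16
Step 4: 275 μL + 22.5 mL = 22775 μL total → factor 22775/275 = 82.818
Overall dilution factor = 113.78 × 5 × 16 × 82.818 = 7.5383 × 10^5
Final = 10.0 mg/mL / 7.5383 × 10^5 = 1.327 × 10^-5 mg/mL = 13.3 ng/mL

13.3 ng/mL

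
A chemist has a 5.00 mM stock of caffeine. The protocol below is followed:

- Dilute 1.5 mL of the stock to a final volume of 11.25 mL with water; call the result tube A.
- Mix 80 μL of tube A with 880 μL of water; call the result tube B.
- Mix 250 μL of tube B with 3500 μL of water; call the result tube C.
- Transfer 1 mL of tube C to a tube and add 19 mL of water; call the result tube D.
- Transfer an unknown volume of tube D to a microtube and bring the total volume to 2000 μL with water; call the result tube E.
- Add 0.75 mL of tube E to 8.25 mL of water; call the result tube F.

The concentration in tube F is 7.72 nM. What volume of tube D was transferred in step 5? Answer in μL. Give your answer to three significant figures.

Step 1: 1.5 mL brought to 11.25 mL → factor 11.25/1.5 = 7.5
Step 2: 80 μL + 880 μL = 960 μL total → factor 960/80 = 12
Step 3: 250 μL + 3500 μL = 3750 μL total → factor 3750/250 = 15
Step 4: 1 mL + 19 mL = 20 mL total → factor 20/1 = 20
Step 5: v brought to 2000 μL → factor = 2000 μL/v
Step 6: 0.75 mL + 8.25 mL = 9 mL total → factor 9/0.75 = 12
Product of known-step factors = 3.24 × 10^5
Overall factor = 5.00 mM / (7.72 nM) = 6.4767 × 10^5
Step-5 factor = 6.4767 × 10^5 / 3.24 × 10^5 = 1.999
v = 2000 μL / 1.999 = 1.00 × 10^3 μL

1.00 × 10^3 μL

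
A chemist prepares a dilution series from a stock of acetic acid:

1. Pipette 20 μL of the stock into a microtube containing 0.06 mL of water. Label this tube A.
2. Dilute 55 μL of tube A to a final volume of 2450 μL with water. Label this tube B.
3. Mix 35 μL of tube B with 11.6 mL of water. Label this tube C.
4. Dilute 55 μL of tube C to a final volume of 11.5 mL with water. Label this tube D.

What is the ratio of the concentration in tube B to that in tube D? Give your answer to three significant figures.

Step 1: 20 μL + 0.06 mL = 80 μL total → factor 80/20 = 4
Step 2: 55 μL brought to 2450 μL → factor 2450/55 = 44.545
Step 3: 35 μL + 11.6 mL = 11635 μL total → factor 11635/35 = 332.43
Step 4: 55 μL brought to 11.5 mL → factor 11500/55 = 209.09
Dilution factor to tube B = 178.18; to tube D = 1.2385 × 10^7
[tube B]/[tube D] = (factor to tube D)/(factor to tube B) = 1.2385 × 10^7/178.18 = 6.95 × 10^4

6.95 × 10^4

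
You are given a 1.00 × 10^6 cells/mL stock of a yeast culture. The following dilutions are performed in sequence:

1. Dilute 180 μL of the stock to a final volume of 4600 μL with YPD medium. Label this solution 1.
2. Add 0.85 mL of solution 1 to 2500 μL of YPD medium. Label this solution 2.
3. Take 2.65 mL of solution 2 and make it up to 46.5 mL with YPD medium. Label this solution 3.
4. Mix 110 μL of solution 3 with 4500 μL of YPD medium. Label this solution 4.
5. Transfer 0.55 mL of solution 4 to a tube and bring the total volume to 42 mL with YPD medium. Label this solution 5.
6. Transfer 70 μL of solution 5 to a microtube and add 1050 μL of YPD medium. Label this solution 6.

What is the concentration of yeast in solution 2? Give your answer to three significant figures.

Step 1: 180 μL brought to 4600 μL → factor 4600/180 = 25.556
Step 2: 0.85 mL + 2500 μL = 3.35 mL total → factor 3.35/0.85 = 3.9412
Dilution factor through solution 2 = 25.556 × 3.9412 = 100.72
[solution 2] = 1.00 × 10^6 cells/mL / 100.72 = 9.93 × 10^3 cells/mL

9.93 × 10^3 cells/mL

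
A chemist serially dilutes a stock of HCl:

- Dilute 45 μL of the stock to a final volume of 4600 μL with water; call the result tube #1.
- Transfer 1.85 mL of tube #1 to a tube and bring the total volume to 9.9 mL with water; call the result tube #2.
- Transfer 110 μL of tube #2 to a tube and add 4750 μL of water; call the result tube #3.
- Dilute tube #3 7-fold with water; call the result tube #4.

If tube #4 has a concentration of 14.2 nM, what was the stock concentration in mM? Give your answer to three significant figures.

2.40 mM

Step 1: 45 μL brought to 4600 μL → factor 4600/45 = 102.22
Step 2: 1.85 mL brought to 9.9 mL → factor 9.9/1.85 = 5.3514
Step 3: 110 μL + 4750 μL = 4860 μL total → factor 4860/110 = 44.182
Step 4: 7-fold → factor 7
Overall dilution factor = 102.22 × 5.3514 × 44.182 × 7 = 1.6918 × 10^5
Stock = 14.2 nM × 1.6918 × 10^5 = 2.402 × 10^6 nM = 2.40 mM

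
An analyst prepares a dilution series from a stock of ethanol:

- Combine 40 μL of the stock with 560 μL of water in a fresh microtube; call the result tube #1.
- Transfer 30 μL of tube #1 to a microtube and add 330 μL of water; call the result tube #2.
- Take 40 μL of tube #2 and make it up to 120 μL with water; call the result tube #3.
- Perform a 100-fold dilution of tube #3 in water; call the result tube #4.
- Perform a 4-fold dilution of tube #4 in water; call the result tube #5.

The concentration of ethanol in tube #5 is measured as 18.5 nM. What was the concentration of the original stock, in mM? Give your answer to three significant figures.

4.00 mM

Step 1: 40 μL + 560 μL = 600 μL total → factor 600/40 = 15
Step 2: 30 μL + 330 μL = 360 μL total → factor 360/30 = 12
Step 3: 40 μL brought to 120 μL → factor 120/40 = 3
Step 4: 100-fold → factor 100
Step 5: 4-fold → factor 4
Overall dilution factor = 15 × 12 × 3 × 100 × 4 = 2.16 × 10^5
Stock = 18.5 nM × 2.16 × 10^5 = 3.996 × 10^6 nM = 4.00 mM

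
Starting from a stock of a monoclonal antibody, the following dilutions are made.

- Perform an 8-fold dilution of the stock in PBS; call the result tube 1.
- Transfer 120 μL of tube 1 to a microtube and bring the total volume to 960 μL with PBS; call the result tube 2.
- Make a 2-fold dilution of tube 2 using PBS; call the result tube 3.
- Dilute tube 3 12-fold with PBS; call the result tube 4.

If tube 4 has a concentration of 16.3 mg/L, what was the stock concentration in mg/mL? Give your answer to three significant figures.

25.0 mg/mL

Step 1: 8-fold → factor 8
Step 2: 120 μL brought to 960 μL → factor 960/120 = 8
Step 3: 2-fold → factor 2
Step 4: 12-fold → factor 12
Overall dilution factor = 8 × 8 × 2 × 12 = 1536
Stock = 16.3 mg/L × 1536 = 2.504 × 10^4 mg/L = 25.0 mg/mL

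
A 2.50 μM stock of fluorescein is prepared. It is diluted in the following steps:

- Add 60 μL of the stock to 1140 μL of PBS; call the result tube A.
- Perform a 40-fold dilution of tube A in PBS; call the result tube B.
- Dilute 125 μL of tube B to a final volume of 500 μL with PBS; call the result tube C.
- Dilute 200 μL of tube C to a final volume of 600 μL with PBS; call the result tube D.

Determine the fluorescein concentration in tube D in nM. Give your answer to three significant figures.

0.260 nM

Step 1: 60 μL + 1140 μL = 1200 μL total → factor 1200/60 = 20
Step 2: 40-fold → factor 40
Step 3: 125 μL brought to 500 μL → factor 500/125 = 4
Step 4: 200 μL brought to 600 μL → factor 600/200 = 3
Overall dilution factor = 20 × 40 × 4 × 3 = 9600
Final = 2.50 μM / 9600 = 0.0002604 μM = 0.260 nM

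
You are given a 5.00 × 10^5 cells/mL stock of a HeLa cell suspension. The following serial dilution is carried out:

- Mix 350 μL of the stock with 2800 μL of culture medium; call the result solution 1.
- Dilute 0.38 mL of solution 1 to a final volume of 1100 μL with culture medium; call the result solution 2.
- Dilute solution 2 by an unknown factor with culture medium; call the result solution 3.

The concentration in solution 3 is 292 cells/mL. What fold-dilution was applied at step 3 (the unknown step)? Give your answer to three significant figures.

65.7-fold

Step 1: 350 μL + 2800 μL = 3150 μL total → factor 3150/350 = 9
Step 2: 0.38 mL brought to 1100 μL → factor 1.1/0.38 = 2.8947
Step 3: unknown factor x
Product of known-step factors = 26.053
Overall factor = 5.00 × 10^5 cells/mL / (292 cells/mL) = 1712.3
x = 1712.3 / 26.053 = 65.7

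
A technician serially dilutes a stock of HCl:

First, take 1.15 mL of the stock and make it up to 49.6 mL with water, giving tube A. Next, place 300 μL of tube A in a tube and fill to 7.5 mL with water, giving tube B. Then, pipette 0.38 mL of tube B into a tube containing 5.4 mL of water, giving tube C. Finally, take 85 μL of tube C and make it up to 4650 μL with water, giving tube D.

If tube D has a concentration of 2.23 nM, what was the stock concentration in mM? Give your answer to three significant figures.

Step 1: 1.15 mL brought to 49.6 mL → factor 49.6/1.15 = 43.13
Step 2: 300 μL brought to 7.5 mL → factor 7500/300 = 25
Step 3: 0.38 mL + 5.4 mL = 5.78 mL total → factor 5.78/0.38 = 15.211
Step 4: 85 μL brought to 4650 μL → factor 4650/85 = 54.706
Overall dilution factor = 43.13 × 25 × 15.211 × 54.706 = 8.9723 × 10^5
Stock = 2.23 nM × 8.9723 × 10^5 = 2.001 × 10^6 nM = 2.00 mM

2.00 mM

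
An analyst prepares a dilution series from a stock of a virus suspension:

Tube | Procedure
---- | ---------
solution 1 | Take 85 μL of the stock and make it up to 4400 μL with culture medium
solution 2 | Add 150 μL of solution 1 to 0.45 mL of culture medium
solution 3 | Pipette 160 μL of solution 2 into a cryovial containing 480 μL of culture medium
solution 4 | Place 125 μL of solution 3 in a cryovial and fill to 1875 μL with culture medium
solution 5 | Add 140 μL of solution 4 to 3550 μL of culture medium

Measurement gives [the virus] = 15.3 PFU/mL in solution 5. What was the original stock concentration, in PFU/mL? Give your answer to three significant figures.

Step 1: 85 μL brought to 4400 μL → factor 4400/85 = 51.765
Step 2: 150 μL + 0.45 mL = 600 μL total → factor 600/150 = 4
Step 3: 160 μL + 480 μL = 640 μL total → factor 640/160 = 4
Step 4: 125 μL brought to 1875 μL → factor 1875/125 = 15
Step 5: 140 μL + 3550 μL = 3690 μL total → factor 3690/140 = 26.357
Overall dilution factor = 51.765 × 4 × 4 × 15 × 26.357 = 3.2745 × 10^5
Stock = 15.3 PFU/mL × 3.2745 × 10^5 = 5.01 × 10^6 PFU/mL

5.01 × 10^6 PFU/mL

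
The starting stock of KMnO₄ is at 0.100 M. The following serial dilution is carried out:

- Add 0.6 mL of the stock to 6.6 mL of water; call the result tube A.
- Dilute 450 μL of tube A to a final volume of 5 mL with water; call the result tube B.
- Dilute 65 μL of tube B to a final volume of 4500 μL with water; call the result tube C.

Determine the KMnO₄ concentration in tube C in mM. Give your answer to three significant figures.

Step 1: 0.6 mL + 6.6 mL = 7.2 mL total → factor 7.2/0.6 = 12
Step 2: 450 μL brought to 5 mL → factor 5000/450 = 11.111
Step 3: 65 μL brought to 4500 μL → factor 4500/65 = 69.231
Overall dilution factor = 12 × 11.111 × 69.231 = 9230.8
Final = 0.100 M / 9230.8 = 1.083 × 10^-5 M = 0.0108 mM

0.0108 mM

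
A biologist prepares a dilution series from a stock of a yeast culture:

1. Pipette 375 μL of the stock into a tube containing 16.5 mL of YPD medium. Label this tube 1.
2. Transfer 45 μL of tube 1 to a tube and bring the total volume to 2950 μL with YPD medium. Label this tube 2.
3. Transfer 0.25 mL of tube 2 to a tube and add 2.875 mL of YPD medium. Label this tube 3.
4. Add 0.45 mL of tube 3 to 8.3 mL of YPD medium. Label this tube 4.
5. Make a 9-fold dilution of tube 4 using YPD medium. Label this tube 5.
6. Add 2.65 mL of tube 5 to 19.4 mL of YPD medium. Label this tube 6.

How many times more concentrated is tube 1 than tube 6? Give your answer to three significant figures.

1.19 × 10^6

Step 1: 375 μL + 16.5 mL = 16875 μL total → factor 16875/375 = 45
Step 2: 45 μL brought to 2950 μL → factor 2950/45 = 65.556
Step 3: 0.25 mL + 2.875 mL = 3.125 mL total → factor 3.125/0.25 = 12.5
Step 4: 0.45 mL + 8.3 mL = 8.75 mL total → factor 8.75/0.45 = 19.444
Step 5: 9-fold → factor 9
Step 6: 2.65 mL + 19.4 mL = 22.05 mL total → factor 22.05/2.65 = 8.3208
Dilution factor to tube 1 = 45; to tube 6 = 5.3695 × 10^7
[tube 1]/[tube 6] = (factor to tube 6)/(factor to tube 1) = 5.3695 × 10^7/45 = 1.19 × 10^6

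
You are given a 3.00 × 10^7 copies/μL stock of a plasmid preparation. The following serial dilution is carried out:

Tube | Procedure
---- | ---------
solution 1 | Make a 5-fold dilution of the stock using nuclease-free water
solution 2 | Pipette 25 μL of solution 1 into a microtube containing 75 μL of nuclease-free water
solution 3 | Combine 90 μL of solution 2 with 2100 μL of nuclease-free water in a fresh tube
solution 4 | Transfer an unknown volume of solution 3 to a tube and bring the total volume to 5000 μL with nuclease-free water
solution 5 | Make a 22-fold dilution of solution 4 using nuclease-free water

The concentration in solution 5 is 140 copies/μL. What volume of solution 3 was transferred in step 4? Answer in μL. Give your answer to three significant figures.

Step 1: 5-fold → factor 5
Step 2: 25 μL + 75 μL = 100 μL total → factor 100/25 = 4
Step 3: 90 μL + 2100 μL = 2190 μL total → factor 2190/90 = 24.333
Step 4: v brought to 5000 μL → factor = 5000 μL/v
Step 5: 22-fold → factor 22
Product of known-step factors = 10707
Overall factor = 3.00 × 10^7 copies/μL / (140 copies/μL) = 2.1429 × 10^5
Step-4 factor = 2.1429 × 10^5 / 10707 = 20.014
v = 5000 μL / 20.014 = 250 μL

250 μL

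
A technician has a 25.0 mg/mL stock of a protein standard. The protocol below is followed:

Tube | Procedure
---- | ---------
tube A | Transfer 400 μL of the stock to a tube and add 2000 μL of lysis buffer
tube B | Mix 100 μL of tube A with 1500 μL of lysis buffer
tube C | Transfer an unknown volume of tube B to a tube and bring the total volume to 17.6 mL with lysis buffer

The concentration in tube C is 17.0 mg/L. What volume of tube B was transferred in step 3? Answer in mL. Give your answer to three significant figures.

Step 1: 400 μL + 2000 μL = 2400 μL total → factor 2400/400 = 6
Step 2: 100 μL + 1500 μL = 1600 μL total → factor 1600/100 = 16
Step 3: v brought to 17.6 mL → factor = 17.6 mL/v
Product of known-step factors = 96
Overall factor = 25.0 mg/mL / (17.0 mg/L) = 1470.6
Step-3 factor = 1470.6 / 96 = 15.319
v = 17.6 mL / 15.319 = 1.15 mL

1.15 mL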